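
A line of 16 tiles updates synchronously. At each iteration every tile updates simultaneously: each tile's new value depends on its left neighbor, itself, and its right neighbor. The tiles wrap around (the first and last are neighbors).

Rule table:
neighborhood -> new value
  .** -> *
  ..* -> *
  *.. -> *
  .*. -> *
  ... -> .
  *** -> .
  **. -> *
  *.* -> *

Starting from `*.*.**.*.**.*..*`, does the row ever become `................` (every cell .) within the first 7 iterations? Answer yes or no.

yes

iteration 1: ****************
iteration 2: ................
all cells are . at iteration 2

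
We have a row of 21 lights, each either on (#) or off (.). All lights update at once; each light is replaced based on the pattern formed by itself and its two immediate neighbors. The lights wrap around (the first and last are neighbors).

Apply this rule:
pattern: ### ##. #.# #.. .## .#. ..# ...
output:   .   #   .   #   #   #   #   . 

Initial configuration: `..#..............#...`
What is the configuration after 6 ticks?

.###............###..
##.##..........##.##.
##.###........###.##.
##.#.##......##.#.##.
##.#.###....###.#.##.
##.#.#.##..##.#.#.##.

##.#.#.##..##.#.#.##.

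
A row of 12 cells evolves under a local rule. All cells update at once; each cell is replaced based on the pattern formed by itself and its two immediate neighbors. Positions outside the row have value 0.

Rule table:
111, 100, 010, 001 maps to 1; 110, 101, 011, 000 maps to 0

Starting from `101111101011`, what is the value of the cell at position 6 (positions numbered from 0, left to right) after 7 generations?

generation 1: 100111001000
generation 2: 111010111100
generation 3: 010010011010
generation 4: 111111100011
generation 5: 011111010100
generation 6: 101110010110
generation 7: 100101110001
position 6 holds 1

1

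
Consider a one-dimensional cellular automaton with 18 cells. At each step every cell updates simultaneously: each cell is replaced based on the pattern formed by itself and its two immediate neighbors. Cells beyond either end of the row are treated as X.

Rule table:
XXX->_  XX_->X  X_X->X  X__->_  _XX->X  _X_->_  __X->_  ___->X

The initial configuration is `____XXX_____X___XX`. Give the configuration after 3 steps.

_XX_X_X_XXX___X_X_
XXXX_X_XX_X_X__X_X
___XX_XXXX_X____XX

___XX_XXXX_X____XX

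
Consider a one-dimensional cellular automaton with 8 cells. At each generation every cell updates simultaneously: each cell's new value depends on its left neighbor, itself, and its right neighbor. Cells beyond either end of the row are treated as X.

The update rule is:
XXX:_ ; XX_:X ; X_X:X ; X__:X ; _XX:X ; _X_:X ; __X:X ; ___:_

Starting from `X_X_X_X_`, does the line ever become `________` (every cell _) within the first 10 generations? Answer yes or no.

yes

XXXXXXXX
________
all cells are _ at generation 2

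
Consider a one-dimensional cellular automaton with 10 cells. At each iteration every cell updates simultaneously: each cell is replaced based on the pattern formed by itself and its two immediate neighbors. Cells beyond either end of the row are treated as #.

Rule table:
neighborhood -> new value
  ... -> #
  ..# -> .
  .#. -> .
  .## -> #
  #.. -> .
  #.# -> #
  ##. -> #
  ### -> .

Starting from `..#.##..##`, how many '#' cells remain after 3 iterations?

5

...###..#.
.#.#.#...#
#.#.#..#.#
count of #: 5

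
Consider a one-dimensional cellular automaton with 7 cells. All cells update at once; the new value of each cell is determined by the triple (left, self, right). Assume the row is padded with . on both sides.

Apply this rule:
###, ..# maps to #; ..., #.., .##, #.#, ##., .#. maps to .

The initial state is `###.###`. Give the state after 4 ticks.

..#....

tick 1: .#...#.
tick 2: #...#..
tick 3: ...#...
tick 4: ..#....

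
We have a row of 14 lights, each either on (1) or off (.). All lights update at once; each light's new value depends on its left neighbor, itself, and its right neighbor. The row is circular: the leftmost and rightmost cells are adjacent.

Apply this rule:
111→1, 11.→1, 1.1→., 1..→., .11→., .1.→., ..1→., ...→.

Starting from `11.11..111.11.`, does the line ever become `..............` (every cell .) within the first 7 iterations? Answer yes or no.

iteration 1: .1..1...11..1.
iteration 2: .........1....
iteration 3: ..............
all cells are . at iteration 3

yes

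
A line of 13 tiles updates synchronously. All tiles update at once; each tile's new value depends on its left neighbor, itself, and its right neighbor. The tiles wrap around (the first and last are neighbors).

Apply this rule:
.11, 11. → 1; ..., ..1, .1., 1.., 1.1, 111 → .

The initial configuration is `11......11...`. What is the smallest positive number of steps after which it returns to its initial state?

11......11...

1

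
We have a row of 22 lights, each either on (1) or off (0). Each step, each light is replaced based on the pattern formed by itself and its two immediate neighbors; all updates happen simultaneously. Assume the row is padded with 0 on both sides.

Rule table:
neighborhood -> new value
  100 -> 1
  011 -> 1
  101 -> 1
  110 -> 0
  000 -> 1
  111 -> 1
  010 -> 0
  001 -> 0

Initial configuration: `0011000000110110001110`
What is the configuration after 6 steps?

0111010110110110101010

1010111110101101101101
0101111101011011011010
0011111010110110110101
1011110101101101101010
0111101011011011010101
0111010110110110101010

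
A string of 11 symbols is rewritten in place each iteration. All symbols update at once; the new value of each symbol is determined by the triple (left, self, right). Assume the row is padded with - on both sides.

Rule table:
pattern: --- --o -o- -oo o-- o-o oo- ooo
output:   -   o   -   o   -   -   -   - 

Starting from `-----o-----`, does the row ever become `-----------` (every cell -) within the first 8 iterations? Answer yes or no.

----o------
---o-------
--o--------
-o---------
o----------
-----------
all cells are - at iteration 6

yes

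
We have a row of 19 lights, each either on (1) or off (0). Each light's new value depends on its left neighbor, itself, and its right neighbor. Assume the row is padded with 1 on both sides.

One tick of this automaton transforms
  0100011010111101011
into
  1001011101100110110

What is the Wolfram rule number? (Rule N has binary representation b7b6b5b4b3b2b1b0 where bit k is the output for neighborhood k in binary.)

105

position 11: 111 → 0  (bit 7 = 0)
position 6: 110 → 1  (bit 6 = 1)
position 0: 101 → 1  (bit 5 = 1)
position 2: 100 → 0  (bit 4 = 0)
position 5: 011 → 1  (bit 3 = 1)
position 1: 010 → 0  (bit 2 = 0)
position 4: 001 → 0  (bit 1 = 0)
position 3: 000 → 1  (bit 0 = 1)
bits b7..b0 = 01101001 = 105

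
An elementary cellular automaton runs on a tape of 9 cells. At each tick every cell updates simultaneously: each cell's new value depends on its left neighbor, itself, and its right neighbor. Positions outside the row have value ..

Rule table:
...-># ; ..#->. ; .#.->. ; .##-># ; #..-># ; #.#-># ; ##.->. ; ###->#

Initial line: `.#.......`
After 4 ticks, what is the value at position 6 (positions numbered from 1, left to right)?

..#######
#.######.
.######.#
.#####.#.
position 6 holds #

#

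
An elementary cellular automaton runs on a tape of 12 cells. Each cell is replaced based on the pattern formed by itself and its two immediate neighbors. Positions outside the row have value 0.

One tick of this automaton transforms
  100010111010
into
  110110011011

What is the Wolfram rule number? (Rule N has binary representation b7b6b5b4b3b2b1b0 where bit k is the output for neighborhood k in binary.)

214

position 7: 111 → 1  (bit 7 = 1)
position 8: 110 → 1  (bit 6 = 1)
position 5: 101 → 0  (bit 5 = 0)
position 1: 100 → 1  (bit 4 = 1)
position 6: 011 → 0  (bit 3 = 0)
position 0: 010 → 1  (bit 2 = 1)
position 3: 001 → 1  (bit 1 = 1)
position 2: 000 → 0  (bit 0 = 0)
bits b7..b0 = 11010110 = 214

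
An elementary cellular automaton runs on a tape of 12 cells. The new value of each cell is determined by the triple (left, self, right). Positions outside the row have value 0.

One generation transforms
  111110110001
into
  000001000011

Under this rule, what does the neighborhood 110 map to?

At position 4 the neighborhood is 110; the next row has 0 there.

0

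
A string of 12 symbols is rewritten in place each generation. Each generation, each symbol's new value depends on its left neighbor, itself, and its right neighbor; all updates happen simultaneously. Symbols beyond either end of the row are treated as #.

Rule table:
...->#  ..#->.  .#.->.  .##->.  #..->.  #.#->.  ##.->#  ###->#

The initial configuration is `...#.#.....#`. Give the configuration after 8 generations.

.#.....###..
...###..##..
.#..##...#..
.....#.#....
.###.....##.
..##.###..#.
...#..##....
.#.....#.##.

.#.....#.##.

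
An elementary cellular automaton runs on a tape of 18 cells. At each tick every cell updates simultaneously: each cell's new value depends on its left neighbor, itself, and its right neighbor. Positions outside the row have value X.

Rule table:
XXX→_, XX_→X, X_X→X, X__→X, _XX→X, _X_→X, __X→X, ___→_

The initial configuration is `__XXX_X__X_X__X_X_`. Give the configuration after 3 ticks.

XXX_XXXXXXXXXXXXXX
__XXX_____________
XXX_XX___________X

XXX_XX___________X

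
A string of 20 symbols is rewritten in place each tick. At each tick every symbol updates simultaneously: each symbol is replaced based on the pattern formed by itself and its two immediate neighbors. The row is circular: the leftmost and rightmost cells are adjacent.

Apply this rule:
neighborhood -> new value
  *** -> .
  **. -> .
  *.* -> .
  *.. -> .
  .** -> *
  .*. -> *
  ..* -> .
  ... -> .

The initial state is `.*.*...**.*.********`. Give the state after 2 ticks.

.*.*...*..*.*.......

tick 1: .*.*...*..*.*.......
tick 2: .*.*...*..*.*.......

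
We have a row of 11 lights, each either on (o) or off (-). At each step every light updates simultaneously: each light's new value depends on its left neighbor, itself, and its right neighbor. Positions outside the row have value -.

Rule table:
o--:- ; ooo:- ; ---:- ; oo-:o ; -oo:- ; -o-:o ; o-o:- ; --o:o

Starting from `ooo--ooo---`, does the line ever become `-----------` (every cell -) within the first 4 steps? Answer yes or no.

--o-o--o---
-oo-o-oo---
o-o-o--o---
o-o-o-oo---
step 4 is o-o-o-oo---, still not uniform -

no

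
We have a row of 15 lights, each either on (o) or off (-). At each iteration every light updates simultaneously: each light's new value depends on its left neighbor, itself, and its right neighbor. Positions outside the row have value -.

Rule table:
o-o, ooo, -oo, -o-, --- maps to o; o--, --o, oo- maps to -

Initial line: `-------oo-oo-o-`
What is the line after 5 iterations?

oooooo-o-oo-oo-
ooooo-oooo-oo--
oooo-oooo-oo--o
ooo-oooo-oo---o
oo-oooo-oo--o-o

oo-oooo-oo--o-o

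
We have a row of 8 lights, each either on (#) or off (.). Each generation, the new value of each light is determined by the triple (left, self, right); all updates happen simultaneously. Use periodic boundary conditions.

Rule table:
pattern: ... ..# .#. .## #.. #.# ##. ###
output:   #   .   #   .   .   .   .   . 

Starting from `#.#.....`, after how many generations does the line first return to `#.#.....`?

2

#.#.###.
#.#.....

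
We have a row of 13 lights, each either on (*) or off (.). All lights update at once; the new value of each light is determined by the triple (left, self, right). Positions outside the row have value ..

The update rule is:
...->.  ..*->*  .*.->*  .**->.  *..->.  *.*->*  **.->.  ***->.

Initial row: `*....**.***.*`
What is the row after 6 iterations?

..**..*......

*...*..*...**
*..**.**..*..
*.*..*...**..
***.**..*....
...*...**....
..**..*......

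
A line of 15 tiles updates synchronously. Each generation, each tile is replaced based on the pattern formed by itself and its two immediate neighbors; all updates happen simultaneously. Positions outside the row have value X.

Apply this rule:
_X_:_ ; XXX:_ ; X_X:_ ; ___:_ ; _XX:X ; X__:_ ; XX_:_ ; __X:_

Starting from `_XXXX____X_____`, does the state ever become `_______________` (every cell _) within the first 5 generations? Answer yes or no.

yes

_X_____________
_______________
all cells are _ at generation 2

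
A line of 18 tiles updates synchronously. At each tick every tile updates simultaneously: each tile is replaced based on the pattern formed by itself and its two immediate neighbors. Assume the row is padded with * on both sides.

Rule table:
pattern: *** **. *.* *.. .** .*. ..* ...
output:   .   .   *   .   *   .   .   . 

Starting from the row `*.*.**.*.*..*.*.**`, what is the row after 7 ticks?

................*.

tick 1: .*.**.*.*....*.**.
tick 2: *.**.*.*......**.*
tick 3: .**.*.*.......*.**
tick 4: **.*.*.........**.
tick 5: ..*.*..........*.*
tick 6: ...*............**
tick 7: ................*.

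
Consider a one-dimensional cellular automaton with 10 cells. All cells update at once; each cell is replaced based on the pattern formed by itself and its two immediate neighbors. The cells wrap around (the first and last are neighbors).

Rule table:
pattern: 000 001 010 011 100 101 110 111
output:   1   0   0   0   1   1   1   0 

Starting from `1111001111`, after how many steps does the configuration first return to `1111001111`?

10

step 1: 0001100000
step 2: 1100111111
step 3: 0110000000
step 4: 0011111111
step 5: 1000000001
step 6: 1111111100
step 7: 0000000110
step 8: 1111110011
step 9: 0000011000
step 10: 1111001111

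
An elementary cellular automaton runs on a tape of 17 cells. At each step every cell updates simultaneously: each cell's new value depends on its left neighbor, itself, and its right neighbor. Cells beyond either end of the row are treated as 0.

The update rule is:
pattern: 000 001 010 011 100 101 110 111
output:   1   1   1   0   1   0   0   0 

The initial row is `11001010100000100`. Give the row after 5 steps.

step 1: 00111010111111111
step 2: 11000010000000000
step 3: 00111111111111111
step 4: 11000000000000000
step 5: 00111111111111111

00111111111111111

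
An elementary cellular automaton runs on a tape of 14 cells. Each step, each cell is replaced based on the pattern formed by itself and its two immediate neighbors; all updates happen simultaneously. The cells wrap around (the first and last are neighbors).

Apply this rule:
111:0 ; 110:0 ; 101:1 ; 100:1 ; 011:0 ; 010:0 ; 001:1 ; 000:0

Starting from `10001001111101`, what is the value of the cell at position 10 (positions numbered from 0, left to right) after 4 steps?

01010110000010
10101001000101
01010110101010
10101001010101
position 10 holds 0

0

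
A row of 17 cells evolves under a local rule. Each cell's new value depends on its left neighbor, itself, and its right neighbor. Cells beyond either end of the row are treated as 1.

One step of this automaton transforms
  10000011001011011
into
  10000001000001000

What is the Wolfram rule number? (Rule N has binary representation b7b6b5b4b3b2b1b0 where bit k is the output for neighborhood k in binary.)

position 16: 111 → 0  (bit 7 = 0)
position 0: 110 → 1  (bit 6 = 1)
position 11: 101 → 0  (bit 5 = 0)
position 1: 100 → 0  (bit 4 = 0)
position 6: 011 → 0  (bit 3 = 0)
position 10: 010 → 0  (bit 2 = 0)
position 5: 001 → 0  (bit 1 = 0)
position 2: 000 → 0  (bit 0 = 0)
bits b7..b0 = 01000000 = 64

64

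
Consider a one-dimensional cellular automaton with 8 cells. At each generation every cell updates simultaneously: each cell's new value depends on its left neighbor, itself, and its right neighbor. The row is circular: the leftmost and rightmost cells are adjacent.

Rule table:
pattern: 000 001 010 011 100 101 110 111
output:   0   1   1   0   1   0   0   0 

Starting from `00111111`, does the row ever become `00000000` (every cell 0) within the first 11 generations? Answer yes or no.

no

11000000
00100001
11110011
00001100
00010010
00111111  (repeats generation 0; period 6)
generation 11: 00010010
generation 11 is 00010010, still not uniform 0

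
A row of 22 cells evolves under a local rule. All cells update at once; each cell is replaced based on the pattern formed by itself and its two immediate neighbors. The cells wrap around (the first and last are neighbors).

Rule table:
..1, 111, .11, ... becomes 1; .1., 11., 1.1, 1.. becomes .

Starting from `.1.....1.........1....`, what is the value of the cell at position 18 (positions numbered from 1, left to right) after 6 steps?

1

step 1: 1..1111..11111111..111
step 2: ..1111..11111111..1111
step 3: .1111..11111111..1111.
step 4: 1111..11111111..1111..
step 5: 111..11111111..1111..1
step 6: 11..11111111..1111..11
position 18 holds 1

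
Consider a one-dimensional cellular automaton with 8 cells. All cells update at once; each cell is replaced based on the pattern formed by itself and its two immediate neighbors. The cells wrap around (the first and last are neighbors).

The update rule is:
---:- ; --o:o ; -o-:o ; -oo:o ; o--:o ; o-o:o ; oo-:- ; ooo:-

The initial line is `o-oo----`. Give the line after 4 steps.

ooo-o--o
---ooooo
o-oo----  (repeats step 0; period 3)
step 4: ooo-o--o

ooo-o--o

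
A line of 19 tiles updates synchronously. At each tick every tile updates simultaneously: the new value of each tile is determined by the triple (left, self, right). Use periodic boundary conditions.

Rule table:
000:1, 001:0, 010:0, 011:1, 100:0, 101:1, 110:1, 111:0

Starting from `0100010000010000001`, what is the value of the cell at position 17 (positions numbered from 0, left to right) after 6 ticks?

tick 1: 1001000111000111100
tick 2: 0000010101010100100
tick 3: 1111001010101000001
tick 4: 0001000101010011101
tick 5: 0100010010100010110
tick 6: 0001000001001001110
position 17 holds 1

1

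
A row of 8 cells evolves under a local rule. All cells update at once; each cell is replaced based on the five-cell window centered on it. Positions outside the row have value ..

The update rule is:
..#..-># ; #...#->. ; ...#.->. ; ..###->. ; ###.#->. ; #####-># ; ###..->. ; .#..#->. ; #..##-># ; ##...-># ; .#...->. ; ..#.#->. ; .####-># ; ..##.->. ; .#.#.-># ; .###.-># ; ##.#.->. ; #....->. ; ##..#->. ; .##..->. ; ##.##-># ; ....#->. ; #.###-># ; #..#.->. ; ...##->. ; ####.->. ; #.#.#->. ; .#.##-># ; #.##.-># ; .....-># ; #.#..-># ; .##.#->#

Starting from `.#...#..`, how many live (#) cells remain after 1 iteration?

iteration 1: .#...#..
count of #: 2

2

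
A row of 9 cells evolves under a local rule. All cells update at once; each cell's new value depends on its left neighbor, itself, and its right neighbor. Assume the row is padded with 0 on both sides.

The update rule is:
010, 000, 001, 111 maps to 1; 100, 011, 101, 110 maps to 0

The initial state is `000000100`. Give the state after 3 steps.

101110011

step 1: 111111101
step 2: 011111001
step 3: 101110011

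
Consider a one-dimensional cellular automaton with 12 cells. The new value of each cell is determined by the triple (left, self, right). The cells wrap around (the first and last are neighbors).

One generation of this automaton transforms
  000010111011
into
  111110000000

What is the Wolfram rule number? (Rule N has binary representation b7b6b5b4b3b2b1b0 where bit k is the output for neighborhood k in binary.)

23

position 7: 111 → 0  (bit 7 = 0)
position 8: 110 → 0  (bit 6 = 0)
position 5: 101 → 0  (bit 5 = 0)
position 0: 100 → 1  (bit 4 = 1)
position 6: 011 → 0  (bit 3 = 0)
position 4: 010 → 1  (bit 2 = 1)
position 3: 001 → 1  (bit 1 = 1)
position 1: 000 → 1  (bit 0 = 1)
bits b7..b0 = 00010111 = 23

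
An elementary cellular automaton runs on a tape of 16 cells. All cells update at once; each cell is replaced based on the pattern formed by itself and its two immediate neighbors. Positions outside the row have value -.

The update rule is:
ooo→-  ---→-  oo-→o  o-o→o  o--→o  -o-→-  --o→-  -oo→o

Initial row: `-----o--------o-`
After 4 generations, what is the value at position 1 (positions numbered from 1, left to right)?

-

------o--------o
-------o--------
--------o-------
---------o------
position 1 holds -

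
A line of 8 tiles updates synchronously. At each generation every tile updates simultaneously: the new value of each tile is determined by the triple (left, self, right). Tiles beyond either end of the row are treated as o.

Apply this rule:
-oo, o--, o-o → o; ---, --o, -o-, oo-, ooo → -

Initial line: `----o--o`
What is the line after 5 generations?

o----o-o
-o----oo
o-o---o-
-o-o---o
o-o-o--o

o-o-o--o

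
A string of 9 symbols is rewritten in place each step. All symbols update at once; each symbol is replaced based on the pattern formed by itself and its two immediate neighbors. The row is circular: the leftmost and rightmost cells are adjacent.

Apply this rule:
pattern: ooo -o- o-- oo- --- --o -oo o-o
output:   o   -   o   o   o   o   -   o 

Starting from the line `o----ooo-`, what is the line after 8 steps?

-oooo-ooo
o-oooo-oo
oo-oooo-o
ooo-oooo-
-ooo-oooo
o-ooo-ooo
oo-ooo-oo
ooo-ooo-o

ooo-ooo-o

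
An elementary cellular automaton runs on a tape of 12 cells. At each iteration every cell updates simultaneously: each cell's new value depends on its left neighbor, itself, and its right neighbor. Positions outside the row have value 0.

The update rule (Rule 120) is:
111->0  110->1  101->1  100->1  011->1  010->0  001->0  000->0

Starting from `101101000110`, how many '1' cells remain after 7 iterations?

011110100111
010011010101
001011101010
000110110101
000111111010
000100001101
000010001110
count of 1: 4

4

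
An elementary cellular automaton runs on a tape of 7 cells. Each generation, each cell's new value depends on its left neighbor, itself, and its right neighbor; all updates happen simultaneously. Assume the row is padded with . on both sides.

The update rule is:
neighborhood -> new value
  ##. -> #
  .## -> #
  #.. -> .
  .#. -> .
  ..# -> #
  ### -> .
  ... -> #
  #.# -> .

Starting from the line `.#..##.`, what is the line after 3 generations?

generation 1: #..###.
generation 2: ..##.#.
generation 3: ####...

####...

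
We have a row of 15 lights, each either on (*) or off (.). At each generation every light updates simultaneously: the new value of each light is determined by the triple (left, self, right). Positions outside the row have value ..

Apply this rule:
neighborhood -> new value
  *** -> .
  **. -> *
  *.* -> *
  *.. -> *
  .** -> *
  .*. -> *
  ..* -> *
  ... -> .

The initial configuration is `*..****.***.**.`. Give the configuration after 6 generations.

*..****.**...**

generation 1: ****..***.*****
generation 2: *..****.***...*
generation 3: ****..***.**.**
generation 4: *..****.*******
generation 5: ****..***.....*
generation 6: *..****.**...**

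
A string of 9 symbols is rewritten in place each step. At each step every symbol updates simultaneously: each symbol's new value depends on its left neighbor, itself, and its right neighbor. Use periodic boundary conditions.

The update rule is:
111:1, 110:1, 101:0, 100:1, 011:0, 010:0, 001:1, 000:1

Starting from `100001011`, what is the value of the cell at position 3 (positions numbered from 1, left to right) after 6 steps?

111110001
111111110
011111110
101111111
100111111
111011111
position 3 holds 1

1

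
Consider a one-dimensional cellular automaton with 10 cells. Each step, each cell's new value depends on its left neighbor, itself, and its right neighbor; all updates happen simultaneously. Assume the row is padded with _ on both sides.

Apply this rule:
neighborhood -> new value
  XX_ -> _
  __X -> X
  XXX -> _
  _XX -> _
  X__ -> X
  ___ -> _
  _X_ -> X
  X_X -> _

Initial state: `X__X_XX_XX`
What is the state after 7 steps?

XX_____XXX

step 1: XXXX______
step 2: ____X_____
step 3: ___XXX____
step 4: __X___X___
step 5: _XXX_XXX__
step 6: X_______X_
step 7: XX_____XXX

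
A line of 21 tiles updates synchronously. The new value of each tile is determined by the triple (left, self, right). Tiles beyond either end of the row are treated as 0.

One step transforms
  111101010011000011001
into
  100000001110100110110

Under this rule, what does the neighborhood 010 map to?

0

At position 5 the neighborhood is 010; the next row has 0 there.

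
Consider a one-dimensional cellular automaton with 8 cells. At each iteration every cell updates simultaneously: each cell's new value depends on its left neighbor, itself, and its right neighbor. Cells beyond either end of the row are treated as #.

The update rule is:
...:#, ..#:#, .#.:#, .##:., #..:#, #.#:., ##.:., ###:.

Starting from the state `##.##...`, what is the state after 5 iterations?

.....###
#####...
.....###  (repeats iteration 1; period 2)
iteration 5: .....###

.....###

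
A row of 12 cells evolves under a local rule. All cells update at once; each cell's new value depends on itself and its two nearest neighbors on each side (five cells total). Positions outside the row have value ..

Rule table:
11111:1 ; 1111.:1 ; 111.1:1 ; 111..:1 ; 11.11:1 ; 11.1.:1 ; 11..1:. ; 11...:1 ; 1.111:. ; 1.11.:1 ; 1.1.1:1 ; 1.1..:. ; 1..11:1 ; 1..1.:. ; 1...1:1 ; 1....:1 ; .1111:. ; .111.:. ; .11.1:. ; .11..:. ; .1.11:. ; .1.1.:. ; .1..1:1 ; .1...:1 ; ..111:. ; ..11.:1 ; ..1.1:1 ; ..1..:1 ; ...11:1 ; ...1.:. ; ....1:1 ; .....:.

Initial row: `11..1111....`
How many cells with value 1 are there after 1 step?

6

1..1..1111..
count of 1: 6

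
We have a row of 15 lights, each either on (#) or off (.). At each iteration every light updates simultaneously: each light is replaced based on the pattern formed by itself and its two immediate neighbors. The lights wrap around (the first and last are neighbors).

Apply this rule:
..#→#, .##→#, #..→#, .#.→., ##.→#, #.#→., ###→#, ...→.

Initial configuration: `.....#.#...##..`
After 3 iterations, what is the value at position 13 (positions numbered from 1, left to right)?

#

....#...#.####.
...#.#.#..#####
#.#.....#######
position 13 holds #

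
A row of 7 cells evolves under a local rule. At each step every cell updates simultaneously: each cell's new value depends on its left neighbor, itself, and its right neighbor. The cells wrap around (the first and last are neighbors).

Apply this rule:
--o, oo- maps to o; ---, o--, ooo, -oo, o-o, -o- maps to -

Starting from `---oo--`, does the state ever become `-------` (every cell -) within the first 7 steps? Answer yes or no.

no

--o-o--
-o-----
o------
------o
-----o-
----o--
---o---
step 7 is ---o---, still not uniform -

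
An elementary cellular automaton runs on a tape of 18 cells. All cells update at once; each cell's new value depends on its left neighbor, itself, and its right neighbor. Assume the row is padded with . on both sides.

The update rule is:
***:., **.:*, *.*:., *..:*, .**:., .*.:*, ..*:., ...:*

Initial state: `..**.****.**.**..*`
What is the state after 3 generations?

*..*....*..*..**.*
**.****.**.**..*.*
.*....*..*..**.*.*

.*....*..*..**.*.*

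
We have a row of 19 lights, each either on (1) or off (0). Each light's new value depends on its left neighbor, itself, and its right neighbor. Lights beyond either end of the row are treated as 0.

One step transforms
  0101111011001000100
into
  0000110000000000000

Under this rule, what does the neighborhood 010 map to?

0

At position 1 the neighborhood is 010; the next row has 0 there.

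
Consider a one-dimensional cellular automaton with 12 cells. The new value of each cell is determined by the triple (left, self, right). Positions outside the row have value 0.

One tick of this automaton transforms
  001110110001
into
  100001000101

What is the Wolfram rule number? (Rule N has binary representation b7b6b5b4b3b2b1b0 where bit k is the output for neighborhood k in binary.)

position 3: 111 → 0  (bit 7 = 0)
position 4: 110 → 0  (bit 6 = 0)
position 5: 101 → 1  (bit 5 = 1)
position 8: 100 → 0  (bit 4 = 0)
position 2: 011 → 0  (bit 3 = 0)
position 11: 010 → 1  (bit 2 = 1)
position 1: 001 → 0  (bit 1 = 0)
position 0: 000 → 1  (bit 0 = 1)
bits b7..b0 = 00100101 = 37

37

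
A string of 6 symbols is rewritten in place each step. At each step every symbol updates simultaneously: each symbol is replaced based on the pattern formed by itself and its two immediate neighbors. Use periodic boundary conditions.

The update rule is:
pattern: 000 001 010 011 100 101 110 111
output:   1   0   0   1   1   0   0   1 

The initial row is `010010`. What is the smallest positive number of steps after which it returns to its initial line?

step 1: 001001
step 2: 100100
step 3: 010010

3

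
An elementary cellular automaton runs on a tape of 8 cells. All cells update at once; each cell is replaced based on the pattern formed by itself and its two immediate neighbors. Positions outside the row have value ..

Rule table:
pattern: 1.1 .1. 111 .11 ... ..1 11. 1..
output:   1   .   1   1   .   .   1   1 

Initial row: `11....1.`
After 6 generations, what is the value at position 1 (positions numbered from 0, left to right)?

111....1
1111....
11111...
111111..
1111111.
11111111
position 1 holds 1

1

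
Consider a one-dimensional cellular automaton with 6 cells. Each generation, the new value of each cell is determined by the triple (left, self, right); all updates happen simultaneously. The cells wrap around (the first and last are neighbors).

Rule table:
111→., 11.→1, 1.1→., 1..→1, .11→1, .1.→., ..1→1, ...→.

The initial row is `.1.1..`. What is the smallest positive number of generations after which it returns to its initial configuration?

1...1.
.1.1..

2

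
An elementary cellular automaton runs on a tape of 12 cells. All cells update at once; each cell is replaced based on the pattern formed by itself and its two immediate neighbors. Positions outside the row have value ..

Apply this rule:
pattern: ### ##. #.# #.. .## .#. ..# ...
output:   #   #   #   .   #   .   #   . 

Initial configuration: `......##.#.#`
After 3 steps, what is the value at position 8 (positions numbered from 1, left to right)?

.....####.#.
....######..
...#######..
position 8 holds #

#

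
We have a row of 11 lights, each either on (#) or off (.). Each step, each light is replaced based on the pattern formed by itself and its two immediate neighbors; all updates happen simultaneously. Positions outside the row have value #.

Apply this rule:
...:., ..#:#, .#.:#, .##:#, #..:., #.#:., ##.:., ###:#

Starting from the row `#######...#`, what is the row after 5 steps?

##...######

step 1: ######...##
step 2: #####...###
step 3: ####...####
step 4: ###...#####
step 5: ##...######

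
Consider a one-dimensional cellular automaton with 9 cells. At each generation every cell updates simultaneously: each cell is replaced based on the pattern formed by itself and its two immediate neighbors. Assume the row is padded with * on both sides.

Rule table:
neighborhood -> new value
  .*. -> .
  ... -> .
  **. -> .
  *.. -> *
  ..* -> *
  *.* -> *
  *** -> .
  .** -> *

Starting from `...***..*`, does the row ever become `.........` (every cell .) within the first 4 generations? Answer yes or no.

no

*.**..***
.**.***..
**.**..**
..**.***.
generation 4 is ..**.***., still not uniform .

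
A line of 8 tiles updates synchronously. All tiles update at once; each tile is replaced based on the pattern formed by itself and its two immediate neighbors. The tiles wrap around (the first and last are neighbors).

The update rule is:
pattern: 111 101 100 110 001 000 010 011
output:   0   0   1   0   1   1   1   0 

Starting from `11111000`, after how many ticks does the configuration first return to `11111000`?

2

tick 1: 00000111
tick 2: 11111000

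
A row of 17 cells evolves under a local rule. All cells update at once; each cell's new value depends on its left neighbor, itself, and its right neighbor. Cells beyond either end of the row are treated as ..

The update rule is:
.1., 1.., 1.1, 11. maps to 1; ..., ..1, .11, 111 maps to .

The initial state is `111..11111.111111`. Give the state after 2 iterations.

..11.....11.....1
...11.....11....1

...11.....11....1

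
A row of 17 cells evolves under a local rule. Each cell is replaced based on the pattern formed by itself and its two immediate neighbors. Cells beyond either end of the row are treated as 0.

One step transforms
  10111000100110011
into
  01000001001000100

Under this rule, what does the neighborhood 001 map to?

1

At position 7 the neighborhood is 001; the next row has 1 there.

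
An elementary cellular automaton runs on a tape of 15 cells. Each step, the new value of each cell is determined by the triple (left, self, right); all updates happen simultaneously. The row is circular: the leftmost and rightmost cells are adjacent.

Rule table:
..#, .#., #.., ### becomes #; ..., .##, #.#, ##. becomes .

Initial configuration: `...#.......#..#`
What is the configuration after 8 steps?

#.###.....#####
...#.#...#.####
#.##.##.##..##.
#.........##...
##.......#..#.#
#.#.....#####..
#.##...#.###.##
....#.##..#...#

....#.##..#...#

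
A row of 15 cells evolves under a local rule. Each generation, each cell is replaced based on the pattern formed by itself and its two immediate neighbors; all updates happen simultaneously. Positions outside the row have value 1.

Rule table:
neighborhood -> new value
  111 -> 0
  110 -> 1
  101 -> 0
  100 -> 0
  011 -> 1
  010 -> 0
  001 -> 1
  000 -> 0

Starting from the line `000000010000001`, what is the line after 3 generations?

000010000001110

000000100000011
000001000000110
000010000001110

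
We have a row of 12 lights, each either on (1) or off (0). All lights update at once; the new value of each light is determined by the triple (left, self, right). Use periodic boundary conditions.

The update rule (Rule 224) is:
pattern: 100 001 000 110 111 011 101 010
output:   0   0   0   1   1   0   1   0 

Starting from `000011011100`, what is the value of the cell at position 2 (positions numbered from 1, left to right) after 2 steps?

0

000001101100
000000110100
position 2 holds 0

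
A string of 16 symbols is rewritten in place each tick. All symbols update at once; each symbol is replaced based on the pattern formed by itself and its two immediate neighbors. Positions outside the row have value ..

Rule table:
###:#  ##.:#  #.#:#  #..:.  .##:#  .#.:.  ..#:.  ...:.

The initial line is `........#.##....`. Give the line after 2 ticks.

.........###....

tick 1: .........###....
tick 2: .........###....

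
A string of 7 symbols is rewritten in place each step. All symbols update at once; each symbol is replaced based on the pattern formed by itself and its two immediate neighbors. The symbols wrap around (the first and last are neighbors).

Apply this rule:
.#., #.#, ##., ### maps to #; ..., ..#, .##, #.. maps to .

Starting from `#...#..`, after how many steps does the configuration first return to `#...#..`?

1

#...#..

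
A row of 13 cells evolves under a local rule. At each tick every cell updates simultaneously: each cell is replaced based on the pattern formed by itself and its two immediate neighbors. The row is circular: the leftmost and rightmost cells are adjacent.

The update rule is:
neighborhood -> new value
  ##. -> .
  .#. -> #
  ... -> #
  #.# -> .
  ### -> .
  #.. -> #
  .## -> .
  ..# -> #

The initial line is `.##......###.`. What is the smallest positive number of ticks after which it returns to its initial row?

#..######...#
.##......###.

2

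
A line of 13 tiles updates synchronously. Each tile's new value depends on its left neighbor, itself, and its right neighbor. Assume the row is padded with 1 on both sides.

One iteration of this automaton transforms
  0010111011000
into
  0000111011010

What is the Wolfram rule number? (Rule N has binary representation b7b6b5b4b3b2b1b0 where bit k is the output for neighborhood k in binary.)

position 5: 111 → 1  (bit 7 = 1)
position 6: 110 → 1  (bit 6 = 1)
position 3: 101 → 0  (bit 5 = 0)
position 0: 100 → 0  (bit 4 = 0)
position 4: 011 → 1  (bit 3 = 1)
position 2: 010 → 0  (bit 2 = 0)
position 1: 001 → 0  (bit 1 = 0)
position 11: 000 → 1  (bit 0 = 1)
bits b7..b0 = 11001001 = 201

201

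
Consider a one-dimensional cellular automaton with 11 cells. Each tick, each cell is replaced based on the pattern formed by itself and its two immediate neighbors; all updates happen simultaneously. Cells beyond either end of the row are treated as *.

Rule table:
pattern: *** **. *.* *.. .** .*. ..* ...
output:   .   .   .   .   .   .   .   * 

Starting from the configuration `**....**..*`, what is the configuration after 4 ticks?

.*....****.

tick 1: ...**......
tick 2: .*....****.
tick 3: ...**......  (repeats tick 1; period 2)
tick 4: .*....****.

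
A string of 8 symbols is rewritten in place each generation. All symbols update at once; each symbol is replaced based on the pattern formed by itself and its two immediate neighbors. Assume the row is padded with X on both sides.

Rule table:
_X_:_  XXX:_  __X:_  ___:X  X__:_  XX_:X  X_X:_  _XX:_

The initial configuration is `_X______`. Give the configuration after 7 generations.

___XXXX_
_X____X_
___XX___
_X__X_X_
________
_XXXXXX_
______X_

______X_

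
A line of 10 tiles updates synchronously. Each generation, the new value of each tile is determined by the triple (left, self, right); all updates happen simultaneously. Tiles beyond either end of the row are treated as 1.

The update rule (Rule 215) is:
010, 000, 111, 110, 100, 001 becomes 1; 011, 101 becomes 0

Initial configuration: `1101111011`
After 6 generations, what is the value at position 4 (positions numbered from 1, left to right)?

generation 1: 1100111001
generation 2: 1111011110
generation 3: 1111001110
generation 4: 1111110110
generation 5: 1111110010
generation 6: 1111111110
position 4 holds 1

1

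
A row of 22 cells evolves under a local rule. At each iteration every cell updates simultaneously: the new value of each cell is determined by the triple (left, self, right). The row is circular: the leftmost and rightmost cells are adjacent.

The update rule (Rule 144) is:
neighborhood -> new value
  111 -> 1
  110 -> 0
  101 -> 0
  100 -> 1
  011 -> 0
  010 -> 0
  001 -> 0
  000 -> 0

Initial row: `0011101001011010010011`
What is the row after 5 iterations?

1001000100000001001000
0100100010000000100100
0010010001000000010010
0001001000100000001001
1000100100010000000100

1000100100010000000100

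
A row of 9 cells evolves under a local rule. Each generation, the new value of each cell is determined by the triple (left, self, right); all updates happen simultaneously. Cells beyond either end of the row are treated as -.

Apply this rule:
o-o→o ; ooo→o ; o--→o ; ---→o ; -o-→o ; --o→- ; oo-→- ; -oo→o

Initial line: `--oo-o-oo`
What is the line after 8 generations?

o-oo-oo-o

o-o-oooo-
ooooooo-o
oooooo-oo
ooooo-oo-
oooo-oo-o
ooo-oo-oo
oo-oo-oo-
o-oo-oo-o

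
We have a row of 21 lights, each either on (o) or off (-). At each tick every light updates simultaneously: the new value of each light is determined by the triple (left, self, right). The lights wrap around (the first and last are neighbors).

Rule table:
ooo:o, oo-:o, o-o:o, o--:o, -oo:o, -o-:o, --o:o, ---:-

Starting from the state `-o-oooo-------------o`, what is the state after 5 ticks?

oooooooo-----------oo
ooooooooo---------ooo
oooooooooo-------oooo
ooooooooooo-----ooooo
oooooooooooo---oooooo

oooooooooooo---oooooo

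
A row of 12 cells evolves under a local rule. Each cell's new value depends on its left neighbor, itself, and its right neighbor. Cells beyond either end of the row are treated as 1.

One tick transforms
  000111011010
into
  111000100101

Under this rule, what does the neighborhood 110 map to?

0

At position 5 the neighborhood is 110; the next row has 0 there.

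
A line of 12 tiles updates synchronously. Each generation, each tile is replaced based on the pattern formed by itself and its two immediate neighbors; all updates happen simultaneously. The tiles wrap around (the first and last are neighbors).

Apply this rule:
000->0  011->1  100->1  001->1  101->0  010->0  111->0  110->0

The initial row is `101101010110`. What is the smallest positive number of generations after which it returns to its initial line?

12

001000000100
010100001010
100010010001
010101101011
000001000010
000010100101
100100011000
011010110101
010000100000
101001010000
000110001001
101101010110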